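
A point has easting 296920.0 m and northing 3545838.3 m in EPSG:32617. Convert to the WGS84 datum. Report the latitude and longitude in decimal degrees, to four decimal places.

lat 32.0305°, lon -83.1505°

Zone 17N: λ₀ = -81°, k₀ = 0.9996, false easting 500000 m.
Meridian distance M = (N − FN)/k₀ = 3547257.2 m.
Inverse transverse Mercator on WGS84 gives φ = 32.03050006°, λ = -83.15050036°.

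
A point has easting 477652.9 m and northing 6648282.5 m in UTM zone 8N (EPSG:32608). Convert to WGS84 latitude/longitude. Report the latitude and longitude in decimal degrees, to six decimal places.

Zone 8N: λ₀ = -135°, k₀ = 0.9996, false easting 500000 m.
Meridian distance M = (N − FN)/k₀ = 6650942.9 m.
Inverse transverse Mercator on WGS84 gives φ = 59.97129972°, λ = -135.40030087°.

lat 59.971300°, lon -135.400301°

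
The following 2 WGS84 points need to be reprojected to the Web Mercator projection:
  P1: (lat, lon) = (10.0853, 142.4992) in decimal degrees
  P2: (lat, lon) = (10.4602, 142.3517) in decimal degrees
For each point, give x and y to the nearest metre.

P1: x 15862938 m, y 1128533 m; P2: x 15846519 m, y 1170947 m

Web Mercator: x = R·λ, y = R·ln tan(π/4+φ/2), R = 6378137 m.
P1 (10.0853°, 142.4992°) → (15862938.382, 1128533.281) m.
P2 (10.4602°, 142.3517°) → (15846518.758, 1170946.930) m.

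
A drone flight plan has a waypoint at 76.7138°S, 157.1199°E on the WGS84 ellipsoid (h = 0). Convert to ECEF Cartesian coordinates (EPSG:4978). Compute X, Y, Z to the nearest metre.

WGS84: a = 6378137 m, e² = 0.006694380; N(φ) = a/√(1−e²sin²φ) = 6398454.971 m.
X = (N+h)·cosφ·cosλ = -1354767.775 m; Y = (N+h)·cosφ·sinλ = 571721.895 m; Z = (N(1−e²)+h)·sinφ = -6185508.333 m.

X -1354768 m, Y 571722 m, Z -6185508 m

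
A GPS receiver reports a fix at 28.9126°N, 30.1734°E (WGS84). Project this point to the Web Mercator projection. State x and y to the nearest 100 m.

x 3358900 m, y 3364500 m

Web Mercator is spherical with R = a = 6378137 m.
x = R·λ = 6378137 × 0.526625177 = 3358887.524 m.
y = R·ln tan(π/4 + φ/2) = 6378137 × 0.527509313 = 3364526.669 m.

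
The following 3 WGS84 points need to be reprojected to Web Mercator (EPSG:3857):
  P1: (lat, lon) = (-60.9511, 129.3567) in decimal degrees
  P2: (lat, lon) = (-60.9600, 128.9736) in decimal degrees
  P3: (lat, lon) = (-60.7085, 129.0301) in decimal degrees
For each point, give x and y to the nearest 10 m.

P1: x 14399920 m, y -8614600 m; P2: x 14357280 m, y -8616640 m; P3: x 14363570 m, y -8559200 m

Web Mercator: x = R·λ, y = R·ln tan(π/4+φ/2), R = 6378137 m.
P1 (-60.9511°, 129.3567°) → (14399921.975, -8614603.668) m.
P2 (-60.9600°, 128.9736°) → (14357275.478, -8616644.384) m.
P3 (-60.7085°, 129.0301°) → (14363565.029, -8559195.483) m.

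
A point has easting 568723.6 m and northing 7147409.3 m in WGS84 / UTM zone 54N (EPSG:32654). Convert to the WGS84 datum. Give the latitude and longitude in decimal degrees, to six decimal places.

lat 64.445300°, lon 142.427900°

Zone 54N: λ₀ = 141°, k₀ = 0.9996, false easting 500000 m.
Meridian distance M = (N − FN)/k₀ = 7150269.4 m.
Inverse transverse Mercator on WGS84 gives φ = 64.44529976°, λ = 142.42789972°.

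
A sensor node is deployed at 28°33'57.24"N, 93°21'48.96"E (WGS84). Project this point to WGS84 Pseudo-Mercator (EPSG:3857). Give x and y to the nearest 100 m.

x 10393200 m, y 3320500 m

Web Mercator is spherical with R = a = 6378137 m.
x = R·λ = 6378137 × 1.629502222 = 10393188.411 m.
y = R·ln tan(π/4 + φ/2) = 6378137 × 0.520608134 = 3320510.002 m.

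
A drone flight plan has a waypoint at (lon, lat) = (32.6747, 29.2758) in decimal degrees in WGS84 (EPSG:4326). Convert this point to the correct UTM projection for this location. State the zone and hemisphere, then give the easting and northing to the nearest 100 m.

Zone 36N: E 468400 m, N 3238600 m

Longitude 32.6747° lies in the 6° band [30°, 36°), giving zone 36; latitude is north of the equator, so 36N.
Zone 36 central meridian λ₀ = 6×36 − 183 = 33°; Δλ = -0.3253°.
Transverse Mercator on WGS84 with k₀ = 0.9996 gives E = 468400.186 m, N = 3238586.388 m.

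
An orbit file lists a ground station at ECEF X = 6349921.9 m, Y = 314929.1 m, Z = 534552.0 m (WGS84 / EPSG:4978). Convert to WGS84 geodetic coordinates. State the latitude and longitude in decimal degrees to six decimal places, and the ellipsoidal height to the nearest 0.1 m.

λ = atan2(Y, X) = 2.83930035°; p = √(X²+Y²) = 6357726.7 m.
Bowring's method on WGS84 (a = 6378137 m, b = 6356752.314 m) gives φ = 4.83830044°, h = 2173.293 m.

lat 4.838300°, lon 2.839300°, h 2173.3 m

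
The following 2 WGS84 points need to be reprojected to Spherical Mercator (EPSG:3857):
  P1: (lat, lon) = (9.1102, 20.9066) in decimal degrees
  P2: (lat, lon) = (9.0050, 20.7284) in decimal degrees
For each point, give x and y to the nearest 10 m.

P1: x 2327310 m, y 1018440 m; P2: x 2307470 m, y 1006580 m

Web Mercator: x = R·λ, y = R·ln tan(π/4+φ/2), R = 6378137 m.
P1 (9.1102°, 20.9066°) → (2327312.066, 1018443.285) m.
P2 (9.0050°, 20.7284°) → (2307474.933, 1006584.602) m.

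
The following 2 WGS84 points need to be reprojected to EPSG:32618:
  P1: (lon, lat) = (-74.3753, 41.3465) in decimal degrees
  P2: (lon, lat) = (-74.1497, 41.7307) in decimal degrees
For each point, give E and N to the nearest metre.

UTM zone 18N: λ₀ = -75°, k₀ = 0.9996.
P1 (41.3465°, -74.3753°) → (552262.256, 4577411.228) m.
P2 (41.7307°, -74.1497°) → (570716.257, 4620226.150) m.

P1: E 552262 m, N 4577411 m; P2: E 570716 m, N 4620226 m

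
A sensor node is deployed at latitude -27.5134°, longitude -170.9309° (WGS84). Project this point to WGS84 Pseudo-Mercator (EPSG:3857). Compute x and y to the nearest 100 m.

Web Mercator is spherical with R = a = 6378137 m.
x = R·λ = 6378137 × -2.983306998 = -19027940.749 m.
y = R·ln tan(π/4 + φ/2) = 6378137 × -0.499795164 = -3187762.030 m.

x -19027900 m, y -3187800 m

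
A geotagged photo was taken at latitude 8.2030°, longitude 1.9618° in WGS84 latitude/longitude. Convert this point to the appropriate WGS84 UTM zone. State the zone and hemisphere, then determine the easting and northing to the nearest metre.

Longitude 1.9618° lies in the 6° band [0°, 6°), giving zone 31; latitude is north of the equator, so 31N.
Zone 31 central meridian λ₀ = 6×31 − 183 = 3°; Δλ = -1.0382°.
Transverse Mercator on WGS84 with k₀ = 0.9996 gives E = 385642.468 m, N = 906887.767 m.

Zone 31N: E 385642 m, N 906888 m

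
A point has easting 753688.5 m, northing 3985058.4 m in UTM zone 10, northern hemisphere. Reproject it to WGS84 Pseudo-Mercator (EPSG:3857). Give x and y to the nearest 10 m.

Unproject from UTM 10N (λ₀ = -123°) → φ = 35.97700035°, λ = -120.18640048°.
Web Mercator (R = 6378137 m): x = -13379088.902 m, y = 4297457.117 m.

x -13379090 m, y 4297460 m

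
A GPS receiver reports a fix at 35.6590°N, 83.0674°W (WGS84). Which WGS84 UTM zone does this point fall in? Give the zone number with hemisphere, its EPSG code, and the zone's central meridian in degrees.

UTM zone = ⌊(λ + 180)/6⌋ + 1; -83.0674° ∈ [-84°, -78°) → zone 17.
Hemisphere: N (φ ≥ 0).
Central meridian λ₀ = 6×17 − 183 = -81°.
EPSG code: 32617.

Zone 17N (EPSG:32617), central meridian -81°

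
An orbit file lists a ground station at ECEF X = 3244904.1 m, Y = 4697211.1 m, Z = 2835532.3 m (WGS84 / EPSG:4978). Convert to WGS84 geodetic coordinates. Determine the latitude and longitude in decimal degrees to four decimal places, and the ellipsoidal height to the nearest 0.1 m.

λ = atan2(Y, X) = 55.36269998°; p = √(X²+Y²) = 5709045.0 m.
Bowring's method on WGS84 (a = 6378137 m, b = 6356752.314 m) gives φ = 26.56600027°, h = 547.870 m.

lat 26.5660°, lon 55.3627°, h 547.9 m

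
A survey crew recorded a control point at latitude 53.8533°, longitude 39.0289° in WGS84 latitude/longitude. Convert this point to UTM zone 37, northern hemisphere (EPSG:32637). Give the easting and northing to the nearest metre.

E 501901 m, N 5967200 m

Zone 37 central meridian λ₀ = 6×37 − 183 = 39°; Δλ = +0.0289°.
Transverse Mercator on WGS84 with k₀ = 0.9996 gives E = 501901.036 m, N = 5967200.337 m.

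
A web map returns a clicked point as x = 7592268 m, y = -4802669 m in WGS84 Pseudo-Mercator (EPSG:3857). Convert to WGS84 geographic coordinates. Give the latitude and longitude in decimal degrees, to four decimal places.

lat -39.5632°, lon 68.2025°

R = 6378137 m. λ = x/R = 68.20250386°.
φ = 2·arctan(exp(y/R)) − 90° = 2·arctan(0.47096) − 90° = -39.56319831°.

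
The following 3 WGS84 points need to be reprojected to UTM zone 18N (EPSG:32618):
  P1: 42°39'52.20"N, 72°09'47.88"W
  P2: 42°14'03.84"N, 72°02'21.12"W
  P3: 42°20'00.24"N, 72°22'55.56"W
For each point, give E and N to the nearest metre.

P1: E 732477 m, N 4727461 m; P2: E 744315 m, N 4680047 m; P3: E 715680 m, N 4690114 m

UTM zone 18N: λ₀ = -75°, k₀ = 0.9996.
P1 (42.6645°, -72.1633°) → (732476.629, 4727460.998) m.
P2 (42.2344°, -72.0392°) → (744315.120, 4680047.011) m.
P3 (42.3334°, -72.3821°) → (715679.941, 4690113.808) m.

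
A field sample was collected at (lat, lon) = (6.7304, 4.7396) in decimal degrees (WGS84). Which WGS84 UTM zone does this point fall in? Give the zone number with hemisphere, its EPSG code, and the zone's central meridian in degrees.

Zone 31N (EPSG:32631), central meridian 3°

UTM zone = ⌊(λ + 180)/6⌋ + 1; 4.7396° ∈ [0°, 6°) → zone 31.
Hemisphere: N (φ ≥ 0).
Central meridian λ₀ = 6×31 − 183 = 3°.
EPSG code: 32631.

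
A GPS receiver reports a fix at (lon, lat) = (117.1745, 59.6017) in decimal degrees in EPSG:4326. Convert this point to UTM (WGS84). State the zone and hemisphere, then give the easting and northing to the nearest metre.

Zone 50N: E 509850 m, N 6607068 m

Longitude 117.1745° lies in the 6° band [114°, 120°), giving zone 50; latitude is north of the equator, so 50N.
Zone 50 central meridian λ₀ = 6×50 − 183 = 117°; Δλ = +0.1745°.
Transverse Mercator on WGS84 with k₀ = 0.9996 gives E = 509849.955 m, N = 6607067.715 m.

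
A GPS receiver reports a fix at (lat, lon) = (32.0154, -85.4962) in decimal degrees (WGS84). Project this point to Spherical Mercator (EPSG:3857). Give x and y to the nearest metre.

x -9517393 m, y 3765332 m

Web Mercator is spherical with R = a = 6378137 m.
x = R·λ = 6378137 × -1.492190188 = -9517393.449 m.
y = R·ln tan(π/4 + φ/2) = 6378137 × 0.590349860 = 3765332.286 m.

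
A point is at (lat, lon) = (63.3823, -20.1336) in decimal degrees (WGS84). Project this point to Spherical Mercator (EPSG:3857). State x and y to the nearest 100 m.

Web Mercator is spherical with R = a = 6378137 m.
x = R·λ = 6378137 × -0.351397610 = -2241262.100 m.
y = R·ln tan(π/4 + φ/2) = 6378137 × 1.441582648 = 9194611.628 m.

x -2241300 m, y 9194600 m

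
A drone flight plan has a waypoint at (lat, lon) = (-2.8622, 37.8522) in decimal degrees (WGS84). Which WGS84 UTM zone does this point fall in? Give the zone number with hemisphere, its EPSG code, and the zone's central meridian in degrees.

UTM zone = ⌊(λ + 180)/6⌋ + 1; 37.8522° ∈ [36°, 42°) → zone 37.
Hemisphere: S (φ < 0).
Central meridian λ₀ = 6×37 − 183 = 39°.
EPSG code: 32737.

Zone 37S (EPSG:32737), central meridian 39°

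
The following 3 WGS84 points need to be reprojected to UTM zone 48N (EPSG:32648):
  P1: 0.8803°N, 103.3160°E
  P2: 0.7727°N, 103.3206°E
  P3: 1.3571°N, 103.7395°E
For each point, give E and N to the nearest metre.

P1: E 312608 m, N 97342 m; P2: E 313115 m, N 85444 m; P3: E 359766 m, N 150037 m

UTM zone 48N: λ₀ = 105°, k₀ = 0.9996.
P1 (0.8803°, 103.3160°) → (312607.780, 97341.995) m.
P2 (0.7727°, 103.3206°) → (313114.775, 85443.563) m.
P3 (1.3571°, 103.7395°) → (359765.613, 150037.145) m.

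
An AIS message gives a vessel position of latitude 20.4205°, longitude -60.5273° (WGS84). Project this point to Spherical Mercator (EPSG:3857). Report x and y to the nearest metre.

x -6737868 m, y 2322912 m

Web Mercator is spherical with R = a = 6378137 m.
x = R·λ = 6378137 × -1.056400672 = -6737868.215 m.
y = R·ln tan(π/4 + φ/2) = 6378137 × 0.364199142 = 2322912.024 m.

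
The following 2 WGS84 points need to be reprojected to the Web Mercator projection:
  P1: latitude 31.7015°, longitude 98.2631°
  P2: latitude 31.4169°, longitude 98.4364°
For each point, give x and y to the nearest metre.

Web Mercator: x = R·λ, y = R·ln tan(π/4+φ/2), R = 6378137 m.
P1 (31.7015°, 98.2631°) → (10938598.256, 3724191.328) m.
P2 (31.4169°, 98.4364°) → (10957889.924, 3687010.727) m.

P1: x 10938598 m, y 3724191 m; P2: x 10957890 m, y 3687011 m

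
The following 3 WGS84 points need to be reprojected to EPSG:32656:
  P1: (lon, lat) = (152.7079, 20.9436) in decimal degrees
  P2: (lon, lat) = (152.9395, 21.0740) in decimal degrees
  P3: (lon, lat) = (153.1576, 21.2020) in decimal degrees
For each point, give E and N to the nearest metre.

UTM zone 56N: λ₀ = 153°, k₀ = 0.9996.
P1 (20.9436°, 152.7079°) → (469630.906, 2315933.388) m.
P2 (21.0740°, 152.9395°) → (493715.410, 2330338.650) m.
P3 (21.2020°, 153.1576°) → (516357.058, 2344511.934) m.

P1: E 469631 m, N 2315933 m; P2: E 493715 m, N 2330339 m; P3: E 516357 m, N 2344512 m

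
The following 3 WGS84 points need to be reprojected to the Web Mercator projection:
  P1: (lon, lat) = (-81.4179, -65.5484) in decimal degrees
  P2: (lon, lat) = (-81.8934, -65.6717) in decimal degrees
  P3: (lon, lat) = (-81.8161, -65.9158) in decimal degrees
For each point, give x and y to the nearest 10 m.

Web Mercator: x = R·λ, y = R·ln tan(π/4+φ/2), R = 6378137 m.
P1 (-65.5484°, -81.4179°) → (-9063399.169, -9754327.819) m.
P2 (-65.6717°, -81.8934°) → (-9116331.587, -9787566.464) m.
P3 (-65.9158°, -81.8161°) → (-9107726.591, -9853839.192) m.

P1: x -9063400 m, y -9754330 m; P2: x -9116330 m, y -9787570 m; P3: x -9107730 m, y -9853840 m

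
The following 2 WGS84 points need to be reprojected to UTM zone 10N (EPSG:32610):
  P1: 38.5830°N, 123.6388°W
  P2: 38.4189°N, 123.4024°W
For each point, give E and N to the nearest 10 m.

P1: E 444360 m, N 4270700 m; P2: E 464870 m, N 4252370 m

UTM zone 10N: λ₀ = -123°, k₀ = 0.9996.
P1 (38.5830°, -123.6388°) → (444361.719, 4270696.737) m.
P2 (38.4189°, -123.4024°) → (464872.201, 4252371.161) m.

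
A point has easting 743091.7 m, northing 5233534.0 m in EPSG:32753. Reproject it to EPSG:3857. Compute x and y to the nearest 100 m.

Unproject from UTM 53S (λ₀ = 135°) → φ = -43.01200035°, λ = 137.98289972°.
Web Mercator (R = 6378137 m): x = 15360186.135 m, y = -5313798.601 m.

x 15360200 m, y -5313800 m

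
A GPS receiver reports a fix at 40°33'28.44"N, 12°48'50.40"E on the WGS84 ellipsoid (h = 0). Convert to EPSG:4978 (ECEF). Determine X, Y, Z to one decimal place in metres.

WGS84: a = 6378137 m, e² = 0.006694380; N(φ) = a/√(1−e²sin²φ) = 6387182.088 m.
X = (N+h)·cosφ·cosλ = 4731802.499 m; Y = (N+h)·cosφ·sinλ = 1076255.096 m; Z = (N(1−e²)+h)·sinφ = 4125246.805 m.

X 4731802.5 m, Y 1076255.1 m, Z 4125246.8 m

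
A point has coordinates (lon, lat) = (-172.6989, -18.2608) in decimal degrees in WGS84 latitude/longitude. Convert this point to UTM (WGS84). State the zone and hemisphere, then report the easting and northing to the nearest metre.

Zone 2S: E 320395 m, N 7980126 m

Longitude -172.6989° lies in the 6° band [-174°, -168°), giving zone 2; latitude is south of the equator, so 2S.
Zone 2 central meridian λ₀ = 6×2 − 183 = -171°; Δλ = -1.6989°.
Transverse Mercator on WGS84 with k₀ = 0.9996 gives E = 320394.935 m, N = 7980125.635 m.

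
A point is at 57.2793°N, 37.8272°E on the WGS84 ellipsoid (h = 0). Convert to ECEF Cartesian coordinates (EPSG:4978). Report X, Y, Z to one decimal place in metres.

WGS84: a = 6378137 m, e² = 0.006694380; N(φ) = a/√(1−e²sin²φ) = 6393301.873 m.
X = (N+h)·cosφ·cosλ = 2729661.583 m; Y = (N+h)·cosφ·sinλ = 2119418.864 m; Z = (N(1−e²)+h)·sinφ = 5342776.639 m.

X 2729661.6 m, Y 2119418.9 m, Z 5342776.6 m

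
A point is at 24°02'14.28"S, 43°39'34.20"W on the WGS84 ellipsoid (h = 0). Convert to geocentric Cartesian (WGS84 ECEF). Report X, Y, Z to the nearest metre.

WGS84: a = 6378137 m, e² = 0.006694380; N(φ) = a/√(1−e²sin²φ) = 6381682.126 m.
X = (N+h)·cosφ·cosλ = 4216489.824 m; Y = (N+h)·cosφ·sinλ = -4023666.794 m; Z = (N(1−e²)+h)·sinφ = -2582056.998 m.

X 4216490 m, Y -4023667 m, Z -2582057 m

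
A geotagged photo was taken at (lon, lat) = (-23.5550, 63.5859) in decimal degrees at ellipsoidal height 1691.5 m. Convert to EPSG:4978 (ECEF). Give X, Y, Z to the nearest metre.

WGS84: a = 6378137 m, e² = 0.006694380; N(φ) = a/√(1−e²sin²φ) = 6395330.248 m.
X = (N+h)·cosφ·cosλ = 2608634.058 m; Y = (N+h)·cosφ·sinλ = -1137245.155 m; Z = (N(1−e²)+h)·sinφ = 5690844.252 m.

X 2608634 m, Y -1137245 m, Z 5690844 m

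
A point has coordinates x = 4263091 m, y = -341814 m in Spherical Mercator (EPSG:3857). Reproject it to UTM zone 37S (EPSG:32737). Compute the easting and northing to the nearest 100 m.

Web Mercator inverse (R = 6378137 m) → φ = -3.06909866°, λ = 38.29599803°.
UTM 37S forward: E = 421771.846 m, N = 9660743.395 m.

E 421800 m, N 9660700 m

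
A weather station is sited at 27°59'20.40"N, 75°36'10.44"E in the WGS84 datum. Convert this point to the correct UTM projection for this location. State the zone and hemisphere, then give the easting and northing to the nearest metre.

Longitude 75.6029° lies in the 6° band [72°, 78°), giving zone 43; latitude is north of the equator, so 43N.
Zone 43 central meridian λ₀ = 6×43 − 183 = 75°; Δλ = +0.6029°.
Transverse Mercator on WGS84 with k₀ = 0.9996 gives E = 559285.284 m, N = 3096130.232 m.

Zone 43N: E 559285 m, N 3096130 m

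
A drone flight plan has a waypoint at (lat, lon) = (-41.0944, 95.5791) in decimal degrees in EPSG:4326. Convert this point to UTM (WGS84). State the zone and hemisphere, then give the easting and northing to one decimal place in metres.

Zone 46S: E 716606.6 m, N 5447558.0 m

Longitude 95.5791° lies in the 6° band [90°, 96°), giving zone 46; latitude is south of the equator, so 46S.
Zone 46 central meridian λ₀ = 6×46 − 183 = 93°; Δλ = +2.5791°.
Transverse Mercator on WGS84 with k₀ = 0.9996 gives E = 716606.572 m, N = 5447557.954 m.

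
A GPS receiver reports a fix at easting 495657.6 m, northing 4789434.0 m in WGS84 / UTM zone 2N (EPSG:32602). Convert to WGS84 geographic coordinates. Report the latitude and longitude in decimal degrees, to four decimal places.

Zone 2N: λ₀ = -171°, k₀ = 0.9996, false easting 500000 m.
Meridian distance M = (N − FN)/k₀ = 4791350.5 m.
Inverse transverse Mercator on WGS84 gives φ = 43.25770019°, λ = -171.05349965°.

lat 43.2577°, lon -171.0535°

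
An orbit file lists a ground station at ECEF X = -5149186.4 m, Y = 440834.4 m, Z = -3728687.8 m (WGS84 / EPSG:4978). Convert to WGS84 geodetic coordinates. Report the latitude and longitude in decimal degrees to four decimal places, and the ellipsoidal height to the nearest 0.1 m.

λ = atan2(Y, X) = 175.10670050°; p = √(X²+Y²) = 5168022.4 m.
Bowring's method on WGS84 (a = 6378137 m, b = 6356752.314 m) gives φ = -35.99289967°, h = 1928.810 m.

lat -35.9929°, lon 175.1067°, h 1928.8 m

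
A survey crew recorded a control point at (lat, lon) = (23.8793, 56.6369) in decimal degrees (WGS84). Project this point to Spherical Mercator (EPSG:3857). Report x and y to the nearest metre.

x 6304791 m, y 2738707 m

Web Mercator is spherical with R = a = 6378137 m.
x = R·λ = 6378137 × 0.988500383 = 6304790.868 m.
y = R·ln tan(π/4 + φ/2) = 6378137 × 0.429389831 = 2738707.171 m.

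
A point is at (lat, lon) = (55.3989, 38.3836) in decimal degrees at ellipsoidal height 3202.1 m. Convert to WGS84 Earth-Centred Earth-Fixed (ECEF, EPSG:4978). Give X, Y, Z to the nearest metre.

X 2846978 m, Y 2255161 m, Z 5229364 m

WGS84: a = 6378137 m, e² = 0.006694380; N(φ) = a/√(1−e²sin²φ) = 6392650.987 m.
X = (N+h)·cosφ·cosλ = 2846978.128 m; Y = (N+h)·cosφ·sinλ = 2255160.538 m; Z = (N(1−e²)+h)·sinφ = 5229364.038 m.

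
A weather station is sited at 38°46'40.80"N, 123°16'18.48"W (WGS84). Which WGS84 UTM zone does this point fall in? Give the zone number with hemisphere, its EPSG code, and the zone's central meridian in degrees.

UTM zone = ⌊(λ + 180)/6⌋ + 1; -123.2718° ∈ [-126°, -120°) → zone 10.
Hemisphere: N (φ ≥ 0).
Central meridian λ₀ = 6×10 − 183 = -123°.
EPSG code: 32610.

Zone 10N (EPSG:32610), central meridian -123°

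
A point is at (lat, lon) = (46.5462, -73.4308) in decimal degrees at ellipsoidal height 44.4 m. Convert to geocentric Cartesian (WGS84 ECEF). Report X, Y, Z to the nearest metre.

WGS84: a = 6378137 m, e² = 0.006694380; N(φ) = a/√(1−e²sin²φ) = 6389417.118 m.
X = (N+h)·cosφ·cosλ = 1253186.774 m; Y = (N+h)·cosφ·sinλ = -4212000.256 m; Z = (N(1−e²)+h)·sinφ = 4607246.285 m.

X 1253187 m, Y -4212000 m, Z 4607246 m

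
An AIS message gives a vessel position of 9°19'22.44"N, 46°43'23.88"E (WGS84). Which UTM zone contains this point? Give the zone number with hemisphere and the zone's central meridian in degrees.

UTM zone = ⌊(λ + 180)/6⌋ + 1; 46.7233° ∈ [42°, 48°) → zone 38.
Hemisphere: N (φ ≥ 0).
Central meridian λ₀ = 6×38 − 183 = 45°.

Zone 38N, central meridian 45°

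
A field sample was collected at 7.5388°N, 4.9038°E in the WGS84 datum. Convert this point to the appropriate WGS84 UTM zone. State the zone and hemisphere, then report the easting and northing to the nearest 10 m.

Longitude 4.9038° lies in the 6° band [0°, 6°), giving zone 31; latitude is north of the equator, so 31N.
Zone 31 central meridian λ₀ = 6×31 − 183 = 3°; Δλ = +1.9038°.
Transverse Mercator on WGS84 with k₀ = 0.9996 gives E = 710063.815 m, N = 833770.036 m.

Zone 31N: E 710060 m, N 833770 m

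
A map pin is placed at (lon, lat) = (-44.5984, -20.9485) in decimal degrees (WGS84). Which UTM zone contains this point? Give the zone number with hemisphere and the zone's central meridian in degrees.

UTM zone = ⌊(λ + 180)/6⌋ + 1; -44.5984° ∈ [-48°, -42°) → zone 23.
Hemisphere: S (φ < 0).
Central meridian λ₀ = 6×23 − 183 = -45°.

Zone 23S, central meridian -45°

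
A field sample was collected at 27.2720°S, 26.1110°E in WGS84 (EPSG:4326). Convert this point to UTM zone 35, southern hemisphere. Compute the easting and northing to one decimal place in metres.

E 412008.8 m, N 6983124.9 m

Zone 35 central meridian λ₀ = 6×35 − 183 = 27°; Δλ = -0.8890°.
Transverse Mercator on WGS84 with k₀ = 0.9996 gives E = 412008.841 m, N = 6983124.862 m.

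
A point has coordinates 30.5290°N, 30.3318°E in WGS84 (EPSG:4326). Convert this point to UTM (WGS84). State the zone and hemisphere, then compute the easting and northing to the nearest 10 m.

Longitude 30.3318° lies in the 6° band [30°, 36°), giving zone 36; latitude is north of the equator, so 36N.
Zone 36 central meridian λ₀ = 6×36 − 183 = 33°; Δλ = -2.6682°.
Transverse Mercator on WGS84 with k₀ = 0.9996 gives E = 243989.002 m, N = 3380434.650 m.

Zone 36N: E 243990 m, N 3380430 m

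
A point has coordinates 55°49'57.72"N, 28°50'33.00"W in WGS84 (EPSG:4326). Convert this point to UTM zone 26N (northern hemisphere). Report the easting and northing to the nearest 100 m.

Zone 26 central meridian λ₀ = 6×26 − 183 = -27°; Δλ = -1.8425°.
Transverse Mercator on WGS84 with k₀ = 0.9996 gives E = 384598.723 m, N = 6188995.280 m.

E 384600 m, N 6189000 m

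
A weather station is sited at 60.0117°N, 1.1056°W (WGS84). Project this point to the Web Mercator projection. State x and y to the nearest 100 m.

x -123100 m, y 8402300 m

Web Mercator is spherical with R = a = 6378137 m.
x = R·λ = 6378137 × -0.019296360 = -123074.829 m.
y = R·ln tan(π/4 + φ/2) = 6378137 × 1.317366376 = 8402343.227 m.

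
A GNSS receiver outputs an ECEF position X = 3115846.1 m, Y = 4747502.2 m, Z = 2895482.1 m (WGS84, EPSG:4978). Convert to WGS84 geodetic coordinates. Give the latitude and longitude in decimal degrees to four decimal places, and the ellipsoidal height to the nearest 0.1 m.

lat 27.1725°, lon 56.7226°, h 545.3 m

λ = atan2(Y, X) = 56.72260010°; p = √(X²+Y²) = 5678668.3 m.
Bowring's method on WGS84 (a = 6378137 m, b = 6356752.314 m) gives φ = 27.17250010°, h = 545.348 m.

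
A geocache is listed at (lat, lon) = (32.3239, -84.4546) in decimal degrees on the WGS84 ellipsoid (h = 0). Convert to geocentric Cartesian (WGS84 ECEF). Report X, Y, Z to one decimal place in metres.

WGS84: a = 6378137 m, e² = 0.006694380; N(φ) = a/√(1−e²sin²φ) = 6384249.607 m.
X = (N+h)·cosφ·cosλ = 521336.987 m; Y = (N+h)·cosφ·sinλ = -5369690.391 m; Z = (N(1−e²)+h)·sinφ = 3390836.9499 m.

X 521337.0 m, Y -5369690.4 m, Z 3390836.9 m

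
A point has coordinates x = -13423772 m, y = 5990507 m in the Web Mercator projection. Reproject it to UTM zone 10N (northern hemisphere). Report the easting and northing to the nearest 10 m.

Web Mercator inverse (R = 6378137 m) → φ = 47.29590038°, λ = -120.58779558°.
UTM 10N forward: E = 682370.050 m, N = 5240869.234 m.

E 682370 m, N 5240870 m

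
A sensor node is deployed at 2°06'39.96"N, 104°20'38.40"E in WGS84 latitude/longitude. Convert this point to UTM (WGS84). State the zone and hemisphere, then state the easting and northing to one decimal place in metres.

Longitude 104.3440° lies in the 6° band [102°, 108°), giving zone 48; latitude is north of the equator, so 48N.
Zone 48 central meridian λ₀ = 6×48 − 183 = 105°; Δλ = -0.6560°.
Transverse Mercator on WGS84 with k₀ = 0.9996 gives E = 427051.237 m, N = 233356.424 m.

Zone 48N: E 427051.2 m, N 233356.4 m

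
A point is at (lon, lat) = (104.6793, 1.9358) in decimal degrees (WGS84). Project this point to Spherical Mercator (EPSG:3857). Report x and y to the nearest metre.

Web Mercator is spherical with R = a = 6378137 m.
x = R·λ = 6378137 × 1.826998444 = 11652846.373 m.
y = R·ln tan(π/4 + φ/2) = 6378137 × 0.033792513 = 215533.279 m.

x 11652846 m, y 215533 m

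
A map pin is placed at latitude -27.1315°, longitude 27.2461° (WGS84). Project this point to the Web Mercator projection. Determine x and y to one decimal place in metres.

x 3033022.0 m, y -3139910.6 m

Web Mercator is spherical with R = a = 6378137 m.
x = R·λ = 6378137 × 0.475534153 = 3033021.978 m.
y = R·ln tan(π/4 + φ/2) = 6378137 × -0.492292744 = -3139910.565 m.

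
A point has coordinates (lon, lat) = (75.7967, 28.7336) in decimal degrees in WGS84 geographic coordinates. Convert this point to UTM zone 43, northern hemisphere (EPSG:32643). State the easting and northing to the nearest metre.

E 577798 m, N 3178731 m

Zone 43 central meridian λ₀ = 6×43 − 183 = 75°; Δλ = +0.7967°.
Transverse Mercator on WGS84 with k₀ = 0.9996 gives E = 577798.014 m, N = 3178731.401 m.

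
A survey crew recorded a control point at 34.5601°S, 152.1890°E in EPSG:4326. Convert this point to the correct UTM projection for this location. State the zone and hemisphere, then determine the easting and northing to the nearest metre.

Longitude 152.1890° lies in the 6° band [150°, 156°), giving zone 56; latitude is south of the equator, so 56S.
Zone 56 central meridian λ₀ = 6×56 − 183 = 153°; Δλ = -0.8110°.
Transverse Mercator on WGS84 with k₀ = 0.9996 gives E = 425600.145 m, N = 6175439.697 m.

Zone 56S: E 425600 m, N 6175440 m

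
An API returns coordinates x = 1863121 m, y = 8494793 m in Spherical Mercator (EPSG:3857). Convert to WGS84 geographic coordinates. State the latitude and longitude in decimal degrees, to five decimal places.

R = 6378137 m. λ = x/R = 16.73670070°.
φ = 2·arctan(exp(y/R)) − 90° = 2·arctan(3.78809) − 90° = 60.42420000°.

lat 60.42420°, lon 16.73670°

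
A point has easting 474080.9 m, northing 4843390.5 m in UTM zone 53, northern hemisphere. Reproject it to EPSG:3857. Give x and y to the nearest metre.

x 14992298 m, y 5425772 m

Unproject from UTM 53N (λ₀ = 135°) → φ = 43.74309991°, λ = 134.67810061°.
Web Mercator (R = 6378137 m): x = 14992297.581 m, y = 5425771.992 m.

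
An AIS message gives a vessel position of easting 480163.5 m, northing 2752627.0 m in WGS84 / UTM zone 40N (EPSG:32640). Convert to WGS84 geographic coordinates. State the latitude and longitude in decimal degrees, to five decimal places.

Zone 40N: λ₀ = 57°, k₀ = 0.9996, false easting 500000 m.
Meridian distance M = (N − FN)/k₀ = 2753728.5 m.
Inverse transverse Mercator on WGS84 gives φ = 24.88860014°, λ = 56.80360024°.

lat 24.88860°, lon 56.80360°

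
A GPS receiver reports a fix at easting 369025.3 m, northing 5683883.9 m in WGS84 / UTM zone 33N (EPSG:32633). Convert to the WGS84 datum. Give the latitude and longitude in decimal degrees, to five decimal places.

Zone 33N: λ₀ = 15°, k₀ = 0.9996, false easting 500000 m.
Meridian distance M = (N − FN)/k₀ = 5686158.4 m.
Inverse transverse Mercator on WGS84 gives φ = 51.29120045°, λ = 13.12160027°.

lat 51.29120°, lon 13.12160°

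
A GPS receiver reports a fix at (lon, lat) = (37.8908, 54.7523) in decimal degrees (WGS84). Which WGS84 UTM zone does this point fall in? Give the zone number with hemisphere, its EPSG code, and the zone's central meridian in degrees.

UTM zone = ⌊(λ + 180)/6⌋ + 1; 37.8908° ∈ [36°, 42°) → zone 37.
Hemisphere: N (φ ≥ 0).
Central meridian λ₀ = 6×37 − 183 = 39°.
EPSG code: 32637.

Zone 37N (EPSG:32637), central meridian 39°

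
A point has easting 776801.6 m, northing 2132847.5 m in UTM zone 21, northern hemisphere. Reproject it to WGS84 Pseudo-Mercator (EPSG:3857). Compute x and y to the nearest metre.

x -6052051 m, y 2186797 m

Unproject from UTM 21N (λ₀ = -57°) → φ = 19.27039989°, λ = -54.36649960°.
Web Mercator (R = 6378137 m): x = -6052051.052 m, y = 2186797.133 m.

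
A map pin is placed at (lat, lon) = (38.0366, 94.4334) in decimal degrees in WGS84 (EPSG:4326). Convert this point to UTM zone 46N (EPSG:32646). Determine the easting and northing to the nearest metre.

E 625789 m, N 4210846 m

Zone 46 central meridian λ₀ = 6×46 − 183 = 93°; Δλ = +1.4334°.
Transverse Mercator on WGS84 with k₀ = 0.9996 gives E = 625789.309 m, N = 4210845.510 m.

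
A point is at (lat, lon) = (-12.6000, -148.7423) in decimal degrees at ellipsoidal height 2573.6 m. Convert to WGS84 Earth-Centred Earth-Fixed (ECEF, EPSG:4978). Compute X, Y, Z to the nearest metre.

WGS84: a = 6378137 m, e² = 0.006694380; N(φ) = a/√(1−e²sin²φ) = 6379153.159 m.
X = (N+h)·cosφ·cosλ = -5323986.040 m; Y = (N+h)·cosφ·sinλ = -3231653.071 m; Z = (N(1−e²)+h)·sinφ = -1382814.868 m.

X -5323986 m, Y -3231653 m, Z -1382815 m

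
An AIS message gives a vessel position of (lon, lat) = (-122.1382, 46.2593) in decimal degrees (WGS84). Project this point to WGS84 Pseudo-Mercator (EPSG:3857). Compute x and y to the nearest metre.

Web Mercator is spherical with R = a = 6378137 m.
x = R·λ = 6378137 × -2.131713732 = -13596362.230 m.
y = R·ln tan(π/4 + φ/2) = 6378137 × 0.912805737 = 5822000.043 m.

x -13596362 m, y 5822000 m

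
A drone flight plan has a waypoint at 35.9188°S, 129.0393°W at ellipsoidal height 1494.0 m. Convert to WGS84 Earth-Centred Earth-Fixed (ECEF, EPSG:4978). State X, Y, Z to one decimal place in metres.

WGS84: a = 6378137 m, e² = 0.006694380; N(φ) = a/√(1−e²sin²φ) = 6385496.799 m.
X = (N+h)·cosφ·cosλ = -3257915.783 m; Y = (N+h)·cosφ·sinλ = -4017553.281 m; Z = (N(1−e²)+h)·sinφ = -3721775.274 m.

X -3257915.8 m, Y -4017553.3 m, Z -3721775.3 m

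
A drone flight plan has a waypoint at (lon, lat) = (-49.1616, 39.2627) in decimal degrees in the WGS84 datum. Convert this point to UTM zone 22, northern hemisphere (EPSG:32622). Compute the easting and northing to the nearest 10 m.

E 658610 m, N 4347540 m

Zone 22 central meridian λ₀ = 6×22 − 183 = -51°; Δλ = +1.8384°.
Transverse Mercator on WGS84 with k₀ = 0.9996 gives E = 658605.425 m, N = 4347540.016 m.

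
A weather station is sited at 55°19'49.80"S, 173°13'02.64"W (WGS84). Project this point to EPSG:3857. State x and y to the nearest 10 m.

x -19282470 m, y -7426280 m

Web Mercator is spherical with R = a = 6378137 m.
x = R·λ = 6378137 × -3.023213952 = -19282472.765 m.
y = R·ln tan(π/4 + φ/2) = 6378137 × -1.164333010 = -7426275.450 m.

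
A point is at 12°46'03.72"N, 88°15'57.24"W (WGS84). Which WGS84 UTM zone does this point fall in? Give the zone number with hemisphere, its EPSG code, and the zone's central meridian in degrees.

Zone 16N (EPSG:32616), central meridian -87°

UTM zone = ⌊(λ + 180)/6⌋ + 1; -88.2659° ∈ [-90°, -84°) → zone 16.
Hemisphere: N (φ ≥ 0).
Central meridian λ₀ = 6×16 − 183 = -87°.
EPSG code: 32616.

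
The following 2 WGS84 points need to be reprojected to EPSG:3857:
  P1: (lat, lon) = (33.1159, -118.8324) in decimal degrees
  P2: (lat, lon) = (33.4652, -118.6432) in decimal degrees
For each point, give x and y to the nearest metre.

P1: x -13228362 m, y 3910698 m; P2: x -13207301 m, y 3957216 m

Web Mercator: x = R·λ, y = R·ln tan(π/4+φ/2), R = 6378137 m.
P1 (33.1159°, -118.8324°) → (-13228362.258, 3910697.874) m.
P2 (33.4652°, -118.6432°) → (-13207300.610, 3957215.529) m.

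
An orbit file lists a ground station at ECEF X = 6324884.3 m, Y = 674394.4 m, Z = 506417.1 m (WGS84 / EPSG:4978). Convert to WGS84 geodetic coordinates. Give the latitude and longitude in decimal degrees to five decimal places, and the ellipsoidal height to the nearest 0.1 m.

λ = atan2(Y, X) = 6.08620002°; p = √(X²+Y²) = 6360736.5 m.
Bowring's method on WGS84 (a = 6378137 m, b = 6356752.314 m) gives φ = 4.58259980°, h = 2862.539 m.

lat 4.58260°, lon 6.08620°, h 2862.5 m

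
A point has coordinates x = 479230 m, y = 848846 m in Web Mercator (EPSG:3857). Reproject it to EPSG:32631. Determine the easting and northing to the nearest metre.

E 643957 m, N 840615 m

Web Mercator inverse (R = 6378137 m) → φ = 7.60290247°, λ = 4.30499634°.
UTM 31N forward: E = 643957.351 m, N = 840615.453 m.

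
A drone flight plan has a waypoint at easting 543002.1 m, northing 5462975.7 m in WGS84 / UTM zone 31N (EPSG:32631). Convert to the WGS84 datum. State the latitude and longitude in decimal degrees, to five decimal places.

lat 49.31800°, lon 3.59170°

Zone 31N: λ₀ = 3°, k₀ = 0.9996, false easting 500000 m.
Meridian distance M = (N − FN)/k₀ = 5465161.8 m.
Inverse transverse Mercator on WGS84 gives φ = 49.31800002°, λ = 3.59169964°.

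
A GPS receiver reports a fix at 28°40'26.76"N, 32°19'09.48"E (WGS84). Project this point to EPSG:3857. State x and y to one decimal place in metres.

Web Mercator is spherical with R = a = 6378137 m.
x = R·λ = 6378137 × 0.564078197 = 3597768.019 m.
y = R·ln tan(π/4 + φ/2) = 6378137 × 0.522759436 = 3334231.299 m.

x 3597768.0 m, y 3334231.3 m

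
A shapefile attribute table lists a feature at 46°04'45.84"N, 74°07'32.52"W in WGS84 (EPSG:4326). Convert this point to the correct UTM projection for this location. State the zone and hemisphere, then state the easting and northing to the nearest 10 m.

Longitude -74.1257° lies in the 6° band [-78°, -72°), giving zone 18; latitude is north of the equator, so 18N.
Zone 18 central meridian λ₀ = 6×18 − 183 = -75°; Δλ = +0.8743°.
Transverse Mercator on WGS84 with k₀ = 0.9996 gives E = 567602.076 m, N = 5103240.973 m.

Zone 18N: E 567600 m, N 5103240 m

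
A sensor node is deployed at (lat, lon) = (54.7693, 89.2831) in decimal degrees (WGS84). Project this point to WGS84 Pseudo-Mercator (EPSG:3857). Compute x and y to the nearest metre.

x 9938949 m, y 7317220 m

Web Mercator is spherical with R = a = 6378137 m.
x = R·λ = 6378137 × 1.558284061 = 9938949.228 m.
y = R·ln tan(π/4 + φ/2) = 6378137 × 1.147234697 = 7317220.070 m.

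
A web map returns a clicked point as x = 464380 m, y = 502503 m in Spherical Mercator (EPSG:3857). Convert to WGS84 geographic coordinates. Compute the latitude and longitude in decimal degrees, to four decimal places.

lat 4.5094°, lon 4.1716°

R = 6378137 m. λ = x/R = 4.17159652°.
φ = 2·arctan(exp(y/R)) − 90° = 2·arctan(1.08197) − 90° = 4.50939860°.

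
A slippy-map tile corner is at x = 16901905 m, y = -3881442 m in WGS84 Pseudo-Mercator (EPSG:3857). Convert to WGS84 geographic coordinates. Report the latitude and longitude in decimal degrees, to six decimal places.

lat -32.895503°, lon 151.832396°

R = 6378137 m. λ = x/R = 151.83239592°.
φ = 2·arctan(exp(y/R)) − 90° = 2·arctan(0.54414) − 90° = -32.895503496°.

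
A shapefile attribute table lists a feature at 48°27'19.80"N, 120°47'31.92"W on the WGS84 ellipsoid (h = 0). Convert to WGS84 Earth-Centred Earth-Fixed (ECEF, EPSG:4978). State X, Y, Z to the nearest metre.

WGS84: a = 6378137 m, e² = 0.006694380; N(φ) = a/√(1−e²sin²φ) = 6390129.583 m.
X = (N+h)·cosφ·cosλ = -2169513.293 m; Y = (N+h)·cosφ·sinλ = -3640519.139 m; Z = (N(1−e²)+h)·sinφ = 4750617.290 m.

X -2169513 m, Y -3640519 m, Z 4750617 m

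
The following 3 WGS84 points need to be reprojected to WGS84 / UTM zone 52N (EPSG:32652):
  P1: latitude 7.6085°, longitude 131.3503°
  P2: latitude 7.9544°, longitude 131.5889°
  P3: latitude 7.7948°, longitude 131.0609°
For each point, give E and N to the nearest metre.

UTM zone 52N: λ₀ = 129°, k₀ = 0.9996.
P1 (7.6085°, 131.3503°) → (759312.884, 841721.817) m.
P2 (7.9544°, 131.5889°) → (785420.334, 880149.515) m.
P3 (7.7948°, 131.0609°) → (727269.146, 862167.318) m.

P1: E 759313 m, N 841722 m; P2: E 785420 m, N 880150 m; P3: E 727269 m, N 862167 m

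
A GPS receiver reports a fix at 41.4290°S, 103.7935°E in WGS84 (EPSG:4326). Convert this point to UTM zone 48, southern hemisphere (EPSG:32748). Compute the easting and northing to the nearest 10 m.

E 399190 m, N 5412920 m

Zone 48 central meridian λ₀ = 6×48 − 183 = 105°; Δλ = -1.2065°.
Transverse Mercator on WGS84 with k₀ = 0.9996 gives E = 399191.321 m, N = 5412915.725 m.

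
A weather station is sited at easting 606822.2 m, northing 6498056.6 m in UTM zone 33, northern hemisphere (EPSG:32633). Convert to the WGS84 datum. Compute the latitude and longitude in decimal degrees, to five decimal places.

Zone 33N: λ₀ = 15°, k₀ = 0.9996, false easting 500000 m.
Meridian distance M = (N − FN)/k₀ = 6500656.9 m.
Inverse transverse Mercator on WGS84 gives φ = 58.60970023°, λ = 16.83870043°.

lat 58.60970°, lon 16.83870°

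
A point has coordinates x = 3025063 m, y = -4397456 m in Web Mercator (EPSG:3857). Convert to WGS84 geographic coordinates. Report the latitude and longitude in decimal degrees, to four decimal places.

lat -36.7006°, lon 27.1746°

R = 6378137 m. λ = x/R = 27.17460328°.
φ = 2·arctan(exp(y/R)) − 90° = 2·arctan(0.50185) − 90° = -36.70059964°.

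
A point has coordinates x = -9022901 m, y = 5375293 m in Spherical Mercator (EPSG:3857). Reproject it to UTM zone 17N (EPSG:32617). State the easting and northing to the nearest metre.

Web Mercator inverse (R = 6378137 m) → φ = 43.41460243°, λ = -81.05409875°.
UTM 17N forward: E = 495620.263 m, N = 4806858.787 m.

E 495620 m, N 4806859 m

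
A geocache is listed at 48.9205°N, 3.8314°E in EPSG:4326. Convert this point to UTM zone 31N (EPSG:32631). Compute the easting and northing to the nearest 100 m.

Zone 31 central meridian λ₀ = 6×31 − 183 = 3°; Δλ = +0.8314°.
Transverse Mercator on WGS84 with k₀ = 0.9996 gives E = 560907.131 m, N = 5418951.320 m.

E 560900 m, N 5419000 m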